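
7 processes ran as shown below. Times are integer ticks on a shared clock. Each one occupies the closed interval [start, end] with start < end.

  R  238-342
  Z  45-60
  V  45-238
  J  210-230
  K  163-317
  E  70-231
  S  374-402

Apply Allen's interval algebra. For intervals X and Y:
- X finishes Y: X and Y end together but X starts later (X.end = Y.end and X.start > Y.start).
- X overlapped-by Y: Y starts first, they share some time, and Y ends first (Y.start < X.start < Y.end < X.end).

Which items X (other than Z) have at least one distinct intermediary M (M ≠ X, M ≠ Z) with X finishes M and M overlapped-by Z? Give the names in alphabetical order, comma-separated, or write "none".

Target Z = [45, 60].
Intermediaries M with M overlapped-by Z: none.
Union: none.

none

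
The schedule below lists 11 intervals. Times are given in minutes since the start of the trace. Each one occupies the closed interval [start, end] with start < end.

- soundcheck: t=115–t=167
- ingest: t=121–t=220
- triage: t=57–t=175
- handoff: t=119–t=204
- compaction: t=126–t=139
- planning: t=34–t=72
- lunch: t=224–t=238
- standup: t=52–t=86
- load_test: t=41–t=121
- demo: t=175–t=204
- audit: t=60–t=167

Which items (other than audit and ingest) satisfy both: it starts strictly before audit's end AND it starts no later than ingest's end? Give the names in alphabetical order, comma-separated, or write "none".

Conditions: its start is strictly before audit's end (X.start < t=167) AND its start is no later than ingest's end (X.start <= t=220).
compaction: start t=126 < t=167? ✓; start t=126 <= t=220? ✓ → yes.
demo: start t=175 < t=167? ✗; start t=175 <= t=220? ✓ → no.
handoff: start t=119 < t=167? ✓; start t=119 <= t=220? ✓ → yes.
load_test: start t=41 < t=167? ✓; start t=41 <= t=220? ✓ → yes.
lunch: start t=224 < t=167? ✗; start t=224 <= t=220? ✗ → no.
planning: start t=34 < t=167? ✓; start t=34 <= t=220? ✓ → yes.
soundcheck: start t=115 < t=167? ✓; start t=115 <= t=220? ✓ → yes.
standup: start t=52 < t=167? ✓; start t=52 <= t=220? ✓ → yes.
triage: start t=57 < t=167? ✓; start t=57 <= t=220? ✓ → yes.
Result: compaction, handoff, load_test, planning, soundcheck, standup, triage.

compaction, handoff, load_test, planning, soundcheck, standup, triage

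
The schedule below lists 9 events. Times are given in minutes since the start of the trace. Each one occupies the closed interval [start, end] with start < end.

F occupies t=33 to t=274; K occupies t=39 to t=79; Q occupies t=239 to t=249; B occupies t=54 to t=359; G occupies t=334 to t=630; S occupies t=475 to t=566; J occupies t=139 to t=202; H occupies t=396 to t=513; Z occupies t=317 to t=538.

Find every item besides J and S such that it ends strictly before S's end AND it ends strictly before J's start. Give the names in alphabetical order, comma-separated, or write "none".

Conditions: its end is strictly before S's end (X.end < t=566) AND its end is strictly before J's start (X.end < t=139).
B: end t=359 < t=566? ✓; end t=359 < t=139? ✗ → no.
F: end t=274 < t=566? ✓; end t=274 < t=139? ✗ → no.
G: end t=630 < t=566? ✗; end t=630 < t=139? ✗ → no.
H: end t=513 < t=566? ✓; end t=513 < t=139? ✗ → no.
K: end t=79 < t=566? ✓; end t=79 < t=139? ✓ → yes.
Q: end t=249 < t=566? ✓; end t=249 < t=139? ✗ → no.
Z: end t=538 < t=566? ✓; end t=538 < t=139? ✗ → no.
Result: K.

K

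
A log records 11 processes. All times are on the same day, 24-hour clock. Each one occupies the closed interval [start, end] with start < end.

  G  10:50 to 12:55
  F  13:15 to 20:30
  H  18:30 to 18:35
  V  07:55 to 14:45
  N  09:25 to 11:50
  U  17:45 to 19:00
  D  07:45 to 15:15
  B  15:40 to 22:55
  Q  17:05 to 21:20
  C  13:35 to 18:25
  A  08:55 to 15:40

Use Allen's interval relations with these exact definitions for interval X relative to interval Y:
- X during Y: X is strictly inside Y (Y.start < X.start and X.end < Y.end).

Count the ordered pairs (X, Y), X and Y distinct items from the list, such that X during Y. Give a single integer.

16

Checking all 110 ordered pairs for relation 'during'; matching pairs in alphabetical order:
(C, F): C during F ✓
(G, A): G during A ✓
(G, D): G during D ✓
(G, V): G during V ✓
(H, B): H during B ✓
(H, F): H during F ✓
(H, Q): H during Q ✓
(H, U): H during U ✓
(N, A): N during A ✓
(N, D): N during D ✓
(N, V): N during V ✓
(Q, B): Q during B ✓
(U, B): U during B ✓
(U, F): U during F ✓
(U, Q): U during Q ✓
(V, D): V during D ✓
Count: 16.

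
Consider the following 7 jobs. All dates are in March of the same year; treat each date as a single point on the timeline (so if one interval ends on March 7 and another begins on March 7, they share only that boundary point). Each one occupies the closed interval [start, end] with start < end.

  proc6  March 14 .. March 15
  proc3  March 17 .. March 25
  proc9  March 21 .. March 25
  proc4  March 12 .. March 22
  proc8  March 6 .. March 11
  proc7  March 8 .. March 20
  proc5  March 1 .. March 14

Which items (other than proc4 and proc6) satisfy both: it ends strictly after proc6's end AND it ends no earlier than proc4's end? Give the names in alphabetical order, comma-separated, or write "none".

Conditions: its end is strictly after proc6's end (X.end > March 15) AND its end is no earlier than proc4's end (X.end >= March 22).
proc3: end March 25 > March 15? ✓; end March 25 >= March 22? ✓ → yes.
proc5: end March 14 > March 15? ✗; end March 14 >= March 22? ✗ → no.
proc7: end March 20 > March 15? ✓; end March 20 >= March 22? ✗ → no.
proc8: end March 11 > March 15? ✗; end March 11 >= March 22? ✗ → no.
proc9: end March 25 > March 15? ✓; end March 25 >= March 22? ✓ → yes.
Result: proc3, proc9.

proc3, proc9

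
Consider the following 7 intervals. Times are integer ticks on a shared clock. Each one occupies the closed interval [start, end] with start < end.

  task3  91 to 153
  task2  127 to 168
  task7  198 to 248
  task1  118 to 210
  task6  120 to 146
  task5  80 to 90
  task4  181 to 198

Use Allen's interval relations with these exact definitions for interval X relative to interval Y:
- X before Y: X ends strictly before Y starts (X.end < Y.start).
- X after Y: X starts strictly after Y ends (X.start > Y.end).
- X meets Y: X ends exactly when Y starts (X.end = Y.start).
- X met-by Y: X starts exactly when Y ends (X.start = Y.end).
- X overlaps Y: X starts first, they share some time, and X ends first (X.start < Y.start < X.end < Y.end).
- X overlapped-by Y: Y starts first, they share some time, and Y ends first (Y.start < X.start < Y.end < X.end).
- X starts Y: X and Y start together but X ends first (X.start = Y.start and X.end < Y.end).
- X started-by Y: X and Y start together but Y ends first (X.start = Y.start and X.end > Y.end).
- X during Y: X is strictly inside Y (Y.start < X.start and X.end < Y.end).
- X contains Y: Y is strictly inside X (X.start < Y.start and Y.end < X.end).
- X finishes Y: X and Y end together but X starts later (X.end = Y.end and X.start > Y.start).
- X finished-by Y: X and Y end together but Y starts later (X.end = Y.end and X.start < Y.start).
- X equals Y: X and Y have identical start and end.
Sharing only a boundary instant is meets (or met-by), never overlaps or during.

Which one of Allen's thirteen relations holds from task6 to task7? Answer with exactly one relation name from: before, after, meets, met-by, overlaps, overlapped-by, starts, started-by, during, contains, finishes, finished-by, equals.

before

task6 = [120, 146]; task7 = [198, 248].
Compare endpoints: task6.start < task7.start, task6.start < task7.end, task6.end < task7.start, task6.end < task7.end.
That pattern is 'before'.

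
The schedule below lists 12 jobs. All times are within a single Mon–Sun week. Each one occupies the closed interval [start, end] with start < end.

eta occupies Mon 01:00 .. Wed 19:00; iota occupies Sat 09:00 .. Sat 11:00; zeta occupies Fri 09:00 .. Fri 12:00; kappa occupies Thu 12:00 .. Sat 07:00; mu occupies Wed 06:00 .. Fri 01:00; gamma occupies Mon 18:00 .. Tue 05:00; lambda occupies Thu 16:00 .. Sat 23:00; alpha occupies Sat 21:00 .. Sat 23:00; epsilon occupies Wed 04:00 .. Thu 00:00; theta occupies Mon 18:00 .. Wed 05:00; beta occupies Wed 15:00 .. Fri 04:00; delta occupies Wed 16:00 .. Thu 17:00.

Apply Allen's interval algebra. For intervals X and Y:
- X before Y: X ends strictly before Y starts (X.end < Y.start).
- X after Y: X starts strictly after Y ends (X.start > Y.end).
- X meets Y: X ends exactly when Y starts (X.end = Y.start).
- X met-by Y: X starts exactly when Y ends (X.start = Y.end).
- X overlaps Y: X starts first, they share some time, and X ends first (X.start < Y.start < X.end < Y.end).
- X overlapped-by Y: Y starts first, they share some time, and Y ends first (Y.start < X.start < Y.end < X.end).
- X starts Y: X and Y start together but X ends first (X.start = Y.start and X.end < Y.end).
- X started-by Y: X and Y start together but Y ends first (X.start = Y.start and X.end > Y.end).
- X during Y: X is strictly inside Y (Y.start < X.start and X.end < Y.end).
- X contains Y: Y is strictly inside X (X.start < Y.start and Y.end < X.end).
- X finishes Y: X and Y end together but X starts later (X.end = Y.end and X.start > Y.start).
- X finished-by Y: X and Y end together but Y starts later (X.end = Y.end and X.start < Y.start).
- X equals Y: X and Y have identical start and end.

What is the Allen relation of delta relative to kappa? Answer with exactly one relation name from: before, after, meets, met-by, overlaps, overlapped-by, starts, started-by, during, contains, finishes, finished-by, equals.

delta = [Wed 16:00, Thu 17:00]; kappa = [Thu 12:00, Sat 07:00].
Compare endpoints: delta.start < kappa.start, delta.start < kappa.end, delta.end > kappa.start, delta.end < kappa.end.
That pattern is 'overlaps'.

overlaps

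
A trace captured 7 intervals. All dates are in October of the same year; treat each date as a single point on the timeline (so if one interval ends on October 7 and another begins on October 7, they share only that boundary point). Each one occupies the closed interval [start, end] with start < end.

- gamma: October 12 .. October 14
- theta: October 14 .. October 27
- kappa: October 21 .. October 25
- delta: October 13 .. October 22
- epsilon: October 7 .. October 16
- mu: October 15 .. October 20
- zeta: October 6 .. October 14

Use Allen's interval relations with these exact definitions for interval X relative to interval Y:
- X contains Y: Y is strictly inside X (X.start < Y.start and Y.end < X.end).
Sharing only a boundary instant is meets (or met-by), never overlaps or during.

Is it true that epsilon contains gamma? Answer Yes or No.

epsilon = [October 7, October 16], gamma = [October 12, October 14].
Actual relation of epsilon to gamma: contains.
Asked whether 'contains' holds → Yes.

Yes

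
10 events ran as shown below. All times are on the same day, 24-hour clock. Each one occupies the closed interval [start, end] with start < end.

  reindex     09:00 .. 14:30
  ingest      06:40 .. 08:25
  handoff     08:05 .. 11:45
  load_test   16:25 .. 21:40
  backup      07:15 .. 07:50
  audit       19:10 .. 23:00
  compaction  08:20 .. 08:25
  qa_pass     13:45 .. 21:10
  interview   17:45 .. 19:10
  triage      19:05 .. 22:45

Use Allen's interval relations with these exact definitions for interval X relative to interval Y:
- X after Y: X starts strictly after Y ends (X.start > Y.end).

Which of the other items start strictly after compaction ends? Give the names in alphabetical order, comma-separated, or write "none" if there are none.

Target compaction = [08:20, 08:25].
audit [19:10, 23:00] → after → yes.
backup [07:15, 07:50] → before → no.
handoff [08:05, 11:45] → contains → no.
ingest [06:40, 08:25] → finished-by → no.
interview [17:45, 19:10] → after → yes.
load_test [16:25, 21:40] → after → yes.
qa_pass [13:45, 21:10] → after → yes.
reindex [09:00, 14:30] → after → yes.
triage [19:05, 22:45] → after → yes.
Result: audit, interview, load_test, qa_pass, reindex, triage.

audit, interview, load_test, qa_pass, reindex, triage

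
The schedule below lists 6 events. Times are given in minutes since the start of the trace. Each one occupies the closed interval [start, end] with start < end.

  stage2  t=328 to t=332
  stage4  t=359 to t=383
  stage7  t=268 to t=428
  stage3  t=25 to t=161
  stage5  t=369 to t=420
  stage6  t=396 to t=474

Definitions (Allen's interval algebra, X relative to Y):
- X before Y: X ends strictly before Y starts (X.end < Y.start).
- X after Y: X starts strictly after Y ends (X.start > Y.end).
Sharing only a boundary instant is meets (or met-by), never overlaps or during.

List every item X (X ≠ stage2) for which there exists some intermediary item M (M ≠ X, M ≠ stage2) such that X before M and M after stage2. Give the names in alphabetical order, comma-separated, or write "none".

Target stage2 = [t=328, t=332].
Intermediaries M with M after stage2: stage4, stage5, stage6.
Via stage4 — items with X before stage4: stage3.
Via stage5 — items with X before stage5: stage3.
Via stage6 — items with X before stage6: stage3, stage4.
Union: stage3, stage4.

stage3, stage4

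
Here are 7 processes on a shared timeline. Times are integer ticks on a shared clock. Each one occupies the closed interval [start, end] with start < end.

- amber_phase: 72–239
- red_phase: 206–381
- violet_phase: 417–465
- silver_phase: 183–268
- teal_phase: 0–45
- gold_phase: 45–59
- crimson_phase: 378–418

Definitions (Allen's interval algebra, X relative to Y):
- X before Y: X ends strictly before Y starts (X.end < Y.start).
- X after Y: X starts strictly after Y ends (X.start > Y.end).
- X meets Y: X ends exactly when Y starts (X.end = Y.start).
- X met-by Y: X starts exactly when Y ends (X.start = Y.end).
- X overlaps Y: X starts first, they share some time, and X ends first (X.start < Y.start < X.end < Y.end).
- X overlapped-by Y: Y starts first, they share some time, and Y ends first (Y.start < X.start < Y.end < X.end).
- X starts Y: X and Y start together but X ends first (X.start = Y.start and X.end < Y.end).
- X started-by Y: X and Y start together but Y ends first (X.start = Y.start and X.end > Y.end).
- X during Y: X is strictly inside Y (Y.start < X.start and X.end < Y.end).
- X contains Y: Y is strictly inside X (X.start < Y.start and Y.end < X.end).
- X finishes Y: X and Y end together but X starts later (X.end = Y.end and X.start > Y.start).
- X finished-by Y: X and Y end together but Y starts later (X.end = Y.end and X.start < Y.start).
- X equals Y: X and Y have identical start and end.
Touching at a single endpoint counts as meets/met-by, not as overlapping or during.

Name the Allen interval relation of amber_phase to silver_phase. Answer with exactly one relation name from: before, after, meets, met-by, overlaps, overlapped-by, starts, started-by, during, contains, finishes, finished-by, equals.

overlaps

amber_phase = [72, 239]; silver_phase = [183, 268].
Compare endpoints: amber_phase.start < silver_phase.start, amber_phase.start < silver_phase.end, amber_phase.end > silver_phase.start, amber_phase.end < silver_phase.end.
That pattern is 'overlaps'.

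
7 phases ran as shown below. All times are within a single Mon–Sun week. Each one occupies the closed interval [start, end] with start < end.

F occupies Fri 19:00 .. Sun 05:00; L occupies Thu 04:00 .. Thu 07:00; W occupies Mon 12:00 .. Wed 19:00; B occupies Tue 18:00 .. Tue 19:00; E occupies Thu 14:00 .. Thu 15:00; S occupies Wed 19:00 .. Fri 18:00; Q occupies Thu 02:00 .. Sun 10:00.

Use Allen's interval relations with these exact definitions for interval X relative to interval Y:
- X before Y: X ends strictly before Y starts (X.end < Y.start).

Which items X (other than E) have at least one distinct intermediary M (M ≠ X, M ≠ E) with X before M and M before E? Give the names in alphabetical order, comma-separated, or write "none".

B, W

Target E = [Thu 14:00, Thu 15:00].
Intermediaries M with M before E: B, L, W.
Via B — items with X before B: none.
Via L — items with X before L: B, W.
Via W — items with X before W: none.
Union: B, W.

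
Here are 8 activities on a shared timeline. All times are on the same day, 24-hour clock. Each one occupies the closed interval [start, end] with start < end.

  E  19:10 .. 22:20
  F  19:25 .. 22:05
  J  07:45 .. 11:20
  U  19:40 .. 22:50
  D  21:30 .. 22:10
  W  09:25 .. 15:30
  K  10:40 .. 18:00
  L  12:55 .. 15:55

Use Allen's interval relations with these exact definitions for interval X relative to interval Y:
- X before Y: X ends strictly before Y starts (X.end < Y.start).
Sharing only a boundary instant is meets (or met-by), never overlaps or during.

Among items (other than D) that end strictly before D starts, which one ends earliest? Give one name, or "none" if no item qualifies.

Target D = [21:30, 22:10].
E [19:10, 22:20] → contains → excluded.
F [19:25, 22:05] → overlaps → excluded.
J [07:45, 11:20] → before → candidate.
K [10:40, 18:00] → before → candidate.
L [12:55, 15:55] → before → candidate.
U [19:40, 22:50] → contains → excluded.
W [09:25, 15:30] → before → candidate.
Among candidates, earliest end is 11:20 → J.

J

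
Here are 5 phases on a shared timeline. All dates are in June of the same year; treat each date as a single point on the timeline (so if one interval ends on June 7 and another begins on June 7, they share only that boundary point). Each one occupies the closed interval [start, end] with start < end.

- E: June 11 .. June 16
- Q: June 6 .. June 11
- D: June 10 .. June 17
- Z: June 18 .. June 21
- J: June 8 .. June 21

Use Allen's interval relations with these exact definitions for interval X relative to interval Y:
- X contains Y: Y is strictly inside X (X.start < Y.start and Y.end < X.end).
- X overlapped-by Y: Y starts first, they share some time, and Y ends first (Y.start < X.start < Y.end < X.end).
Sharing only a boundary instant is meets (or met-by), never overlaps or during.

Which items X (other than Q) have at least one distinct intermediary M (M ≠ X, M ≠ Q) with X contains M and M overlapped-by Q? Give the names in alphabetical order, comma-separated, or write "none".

Target Q = [June 6, June 11].
Intermediaries M with M overlapped-by Q: D, J.
Via D — items with X contains D: J.
Via J — items with X contains J: none.
Union: J.

J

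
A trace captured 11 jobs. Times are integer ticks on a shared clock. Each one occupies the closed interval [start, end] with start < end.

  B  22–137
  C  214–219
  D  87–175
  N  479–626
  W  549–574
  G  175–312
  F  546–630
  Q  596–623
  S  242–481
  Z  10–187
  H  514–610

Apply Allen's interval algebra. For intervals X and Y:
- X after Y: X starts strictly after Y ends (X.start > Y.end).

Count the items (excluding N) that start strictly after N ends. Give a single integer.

Target N = [479, 626].
B [22, 137] → before → no.
C [214, 219] → before → no.
D [87, 175] → before → no.
F [546, 630] → overlapped-by → no.
G [175, 312] → before → no.
H [514, 610] → during → no.
Q [596, 623] → during → no.
S [242, 481] → overlaps → no.
W [549, 574] → during → no.
Z [10, 187] → before → no.
Total: 0.

0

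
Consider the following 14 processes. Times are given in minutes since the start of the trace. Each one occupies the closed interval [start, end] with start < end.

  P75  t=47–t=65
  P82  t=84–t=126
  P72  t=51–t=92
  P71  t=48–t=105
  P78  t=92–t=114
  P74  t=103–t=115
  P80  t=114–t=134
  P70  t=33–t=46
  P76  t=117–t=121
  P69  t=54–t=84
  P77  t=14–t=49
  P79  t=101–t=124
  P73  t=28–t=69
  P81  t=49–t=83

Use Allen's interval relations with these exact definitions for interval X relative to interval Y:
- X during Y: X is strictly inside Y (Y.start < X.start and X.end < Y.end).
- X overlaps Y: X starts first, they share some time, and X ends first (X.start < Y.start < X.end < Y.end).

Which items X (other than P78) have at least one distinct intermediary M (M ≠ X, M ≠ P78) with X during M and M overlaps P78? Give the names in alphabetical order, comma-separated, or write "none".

P69, P72, P81

Target P78 = [t=92, t=114].
Intermediaries M with M overlaps P78: P71.
Via P71 — items with X during P71: P69, P72, P81.
Union: P69, P72, P81.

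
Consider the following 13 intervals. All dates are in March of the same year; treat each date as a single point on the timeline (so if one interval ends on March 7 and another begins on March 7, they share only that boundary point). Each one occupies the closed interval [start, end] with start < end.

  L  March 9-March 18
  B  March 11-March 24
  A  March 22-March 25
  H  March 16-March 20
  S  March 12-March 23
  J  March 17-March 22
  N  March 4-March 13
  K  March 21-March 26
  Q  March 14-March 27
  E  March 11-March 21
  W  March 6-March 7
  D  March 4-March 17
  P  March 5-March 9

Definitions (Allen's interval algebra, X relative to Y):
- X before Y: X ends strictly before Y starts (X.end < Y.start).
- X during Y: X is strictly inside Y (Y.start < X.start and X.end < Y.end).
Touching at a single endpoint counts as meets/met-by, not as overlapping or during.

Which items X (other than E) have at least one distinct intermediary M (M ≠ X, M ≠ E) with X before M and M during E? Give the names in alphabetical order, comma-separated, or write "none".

N, P, W

Target E = [March 11, March 21].
Intermediaries M with M during E: H.
Via H — items with X before H: N, P, W.
Union: N, P, W.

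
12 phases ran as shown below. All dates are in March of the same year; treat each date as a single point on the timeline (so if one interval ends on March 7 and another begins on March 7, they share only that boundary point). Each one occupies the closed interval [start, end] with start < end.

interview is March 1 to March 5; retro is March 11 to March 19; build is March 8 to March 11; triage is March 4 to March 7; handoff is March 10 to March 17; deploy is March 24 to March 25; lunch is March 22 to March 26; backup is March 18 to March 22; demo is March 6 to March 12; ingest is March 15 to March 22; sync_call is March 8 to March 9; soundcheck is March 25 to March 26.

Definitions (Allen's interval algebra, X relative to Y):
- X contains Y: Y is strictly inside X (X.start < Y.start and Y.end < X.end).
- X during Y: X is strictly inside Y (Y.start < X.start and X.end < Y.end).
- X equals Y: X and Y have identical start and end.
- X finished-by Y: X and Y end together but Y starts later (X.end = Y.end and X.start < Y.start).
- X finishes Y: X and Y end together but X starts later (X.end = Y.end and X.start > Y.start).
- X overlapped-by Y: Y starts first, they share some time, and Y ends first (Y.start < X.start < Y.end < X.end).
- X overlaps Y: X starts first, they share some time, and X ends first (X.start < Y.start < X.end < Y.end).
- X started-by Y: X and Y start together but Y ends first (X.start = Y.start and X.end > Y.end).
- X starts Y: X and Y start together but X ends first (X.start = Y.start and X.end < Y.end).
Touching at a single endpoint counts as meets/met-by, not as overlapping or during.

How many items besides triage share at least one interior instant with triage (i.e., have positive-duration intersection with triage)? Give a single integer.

Target triage = [March 4, March 7].
backup [March 18, March 22] → after → no.
build [March 8, March 11] → after → no.
demo [March 6, March 12] → overlapped-by → counts.
deploy [March 24, March 25] → after → no.
handoff [March 10, March 17] → after → no.
ingest [March 15, March 22] → after → no.
interview [March 1, March 5] → overlaps → counts.
lunch [March 22, March 26] → after → no.
retro [March 11, March 19] → after → no.
soundcheck [March 25, March 26] → after → no.
sync_call [March 8, March 9] → after → no.
Total: 2.

2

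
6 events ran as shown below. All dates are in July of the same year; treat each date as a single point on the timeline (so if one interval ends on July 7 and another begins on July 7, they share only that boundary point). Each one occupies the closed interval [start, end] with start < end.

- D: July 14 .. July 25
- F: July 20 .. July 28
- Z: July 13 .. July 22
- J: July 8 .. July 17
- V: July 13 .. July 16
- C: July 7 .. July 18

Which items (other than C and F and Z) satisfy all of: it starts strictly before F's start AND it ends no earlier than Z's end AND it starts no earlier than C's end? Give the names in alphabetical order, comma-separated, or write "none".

Conditions: its start is strictly before F's start (X.start < July 20) AND its end is no earlier than Z's end (X.end >= July 22) AND its start is no earlier than C's end (X.start >= July 18).
D: start July 14 < July 20? ✓; end July 25 >= July 22? ✓; start July 14 >= July 18? ✗ → no.
J: start July 8 < July 20? ✓; end July 17 >= July 22? ✗; start July 8 >= July 18? ✗ → no.
V: start July 13 < July 20? ✓; end July 16 >= July 22? ✗; start July 13 >= July 18? ✗ → no.
Result: none.

none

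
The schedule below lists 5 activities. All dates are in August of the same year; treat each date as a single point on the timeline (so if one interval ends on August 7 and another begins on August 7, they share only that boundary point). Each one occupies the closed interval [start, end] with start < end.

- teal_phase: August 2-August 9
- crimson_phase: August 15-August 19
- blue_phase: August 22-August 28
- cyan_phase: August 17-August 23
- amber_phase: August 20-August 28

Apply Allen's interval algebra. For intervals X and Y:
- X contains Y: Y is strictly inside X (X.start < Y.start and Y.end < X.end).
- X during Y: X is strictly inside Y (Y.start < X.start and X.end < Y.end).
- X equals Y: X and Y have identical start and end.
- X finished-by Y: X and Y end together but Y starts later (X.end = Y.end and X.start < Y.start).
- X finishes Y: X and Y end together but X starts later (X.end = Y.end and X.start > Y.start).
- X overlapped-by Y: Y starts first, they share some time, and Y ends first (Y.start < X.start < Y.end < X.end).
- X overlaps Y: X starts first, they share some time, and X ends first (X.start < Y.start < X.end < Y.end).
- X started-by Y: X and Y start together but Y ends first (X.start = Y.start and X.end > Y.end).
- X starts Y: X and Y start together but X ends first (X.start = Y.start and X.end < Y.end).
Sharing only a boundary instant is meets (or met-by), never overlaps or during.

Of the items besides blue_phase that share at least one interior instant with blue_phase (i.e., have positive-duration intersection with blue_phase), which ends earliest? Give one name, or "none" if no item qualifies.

Target blue_phase = [August 22, August 28].
amber_phase [August 20, August 28] → finished-by → candidate.
crimson_phase [August 15, August 19] → before → excluded.
cyan_phase [August 17, August 23] → overlaps → candidate.
teal_phase [August 2, August 9] → before → excluded.
Among candidates, earliest end is August 23 → cyan_phase.

cyan_phase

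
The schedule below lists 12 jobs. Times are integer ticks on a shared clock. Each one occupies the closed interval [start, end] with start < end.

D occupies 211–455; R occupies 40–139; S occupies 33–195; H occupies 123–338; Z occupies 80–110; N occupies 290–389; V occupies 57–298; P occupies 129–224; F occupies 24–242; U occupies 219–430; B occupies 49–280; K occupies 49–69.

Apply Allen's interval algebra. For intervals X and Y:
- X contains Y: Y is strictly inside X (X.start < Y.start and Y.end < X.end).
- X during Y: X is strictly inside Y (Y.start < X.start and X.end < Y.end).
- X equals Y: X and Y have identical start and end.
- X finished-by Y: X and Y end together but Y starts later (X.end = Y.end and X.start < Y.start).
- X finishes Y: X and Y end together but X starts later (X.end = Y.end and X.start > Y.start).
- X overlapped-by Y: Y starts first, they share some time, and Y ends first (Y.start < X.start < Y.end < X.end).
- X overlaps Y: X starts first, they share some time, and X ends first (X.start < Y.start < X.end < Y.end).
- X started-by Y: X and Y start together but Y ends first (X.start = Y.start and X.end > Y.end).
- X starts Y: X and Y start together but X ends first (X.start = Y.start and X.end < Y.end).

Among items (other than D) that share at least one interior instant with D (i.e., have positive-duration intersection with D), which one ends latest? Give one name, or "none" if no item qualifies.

Target D = [211, 455].
B [49, 280] → overlaps → candidate.
F [24, 242] → overlaps → candidate.
H [123, 338] → overlaps → candidate.
K [49, 69] → before → excluded.
N [290, 389] → during → candidate.
P [129, 224] → overlaps → candidate.
R [40, 139] → before → excluded.
S [33, 195] → before → excluded.
U [219, 430] → during → candidate.
V [57, 298] → overlaps → candidate.
Z [80, 110] → before → excluded.
Among candidates, latest end is 430 → U.

U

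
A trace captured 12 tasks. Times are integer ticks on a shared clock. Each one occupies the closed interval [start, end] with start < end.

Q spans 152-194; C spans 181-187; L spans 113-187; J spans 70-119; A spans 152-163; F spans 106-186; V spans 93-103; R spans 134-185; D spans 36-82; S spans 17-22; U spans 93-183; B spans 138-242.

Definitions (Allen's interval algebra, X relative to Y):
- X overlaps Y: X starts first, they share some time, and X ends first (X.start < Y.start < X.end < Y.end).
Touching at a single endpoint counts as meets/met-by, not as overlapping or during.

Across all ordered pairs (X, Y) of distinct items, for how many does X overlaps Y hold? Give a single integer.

19

Checking all 132 ordered pairs for relation 'overlaps'; matching pairs in alphabetical order:
(D, J): D overlaps J ✓
(F, B): F overlaps B ✓
(F, C): F overlaps C ✓
(F, L): F overlaps L ✓
(F, Q): F overlaps Q ✓
(J, F): J overlaps F ✓
(J, L): J overlaps L ✓
(J, U): J overlaps U ✓
(L, B): L overlaps B ✓
(L, Q): L overlaps Q ✓
(R, B): R overlaps B ✓
(R, C): R overlaps C ✓
(R, Q): R overlaps Q ✓
(U, B): U overlaps B ✓
(U, C): U overlaps C ✓
(U, F): U overlaps F ✓
(U, L): U overlaps L ✓
(U, Q): U overlaps Q ✓
(U, R): U overlaps R ✓
Count: 19.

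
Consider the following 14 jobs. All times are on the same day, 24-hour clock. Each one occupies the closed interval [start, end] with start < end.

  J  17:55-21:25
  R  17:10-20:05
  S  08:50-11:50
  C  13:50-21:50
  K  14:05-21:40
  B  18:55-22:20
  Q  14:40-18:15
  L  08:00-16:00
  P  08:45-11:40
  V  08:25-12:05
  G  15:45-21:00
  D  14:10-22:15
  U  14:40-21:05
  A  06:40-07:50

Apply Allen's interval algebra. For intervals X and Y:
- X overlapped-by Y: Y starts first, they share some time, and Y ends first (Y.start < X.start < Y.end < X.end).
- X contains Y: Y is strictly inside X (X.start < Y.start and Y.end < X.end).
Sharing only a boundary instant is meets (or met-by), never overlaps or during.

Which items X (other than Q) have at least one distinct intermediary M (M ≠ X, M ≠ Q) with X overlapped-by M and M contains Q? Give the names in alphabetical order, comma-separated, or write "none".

Target Q = [14:40, 18:15].
Intermediaries M with M contains Q: C, D, K.
Via C — items with X overlapped-by C: B, D.
Via D — items with X overlapped-by D: B.
Via K — items with X overlapped-by K: B, D.
Union: B, D.

B, D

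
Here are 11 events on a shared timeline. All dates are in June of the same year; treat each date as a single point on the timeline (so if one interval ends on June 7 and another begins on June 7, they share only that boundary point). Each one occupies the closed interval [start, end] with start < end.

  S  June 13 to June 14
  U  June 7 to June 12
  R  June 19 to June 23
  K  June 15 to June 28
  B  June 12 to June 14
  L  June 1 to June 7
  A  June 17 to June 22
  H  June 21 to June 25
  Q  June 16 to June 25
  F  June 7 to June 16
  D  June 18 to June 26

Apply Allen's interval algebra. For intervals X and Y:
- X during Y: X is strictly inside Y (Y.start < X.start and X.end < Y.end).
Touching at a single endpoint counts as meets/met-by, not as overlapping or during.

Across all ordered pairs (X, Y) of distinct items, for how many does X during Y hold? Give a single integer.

Checking all 110 ordered pairs for relation 'during'; matching pairs in alphabetical order:
(A, K): A during K ✓
(A, Q): A during Q ✓
(B, F): B during F ✓
(D, K): D during K ✓
(H, D): H during D ✓
(H, K): H during K ✓
(Q, K): Q during K ✓
(R, D): R during D ✓
(R, K): R during K ✓
(R, Q): R during Q ✓
(S, F): S during F ✓
Count: 11.

11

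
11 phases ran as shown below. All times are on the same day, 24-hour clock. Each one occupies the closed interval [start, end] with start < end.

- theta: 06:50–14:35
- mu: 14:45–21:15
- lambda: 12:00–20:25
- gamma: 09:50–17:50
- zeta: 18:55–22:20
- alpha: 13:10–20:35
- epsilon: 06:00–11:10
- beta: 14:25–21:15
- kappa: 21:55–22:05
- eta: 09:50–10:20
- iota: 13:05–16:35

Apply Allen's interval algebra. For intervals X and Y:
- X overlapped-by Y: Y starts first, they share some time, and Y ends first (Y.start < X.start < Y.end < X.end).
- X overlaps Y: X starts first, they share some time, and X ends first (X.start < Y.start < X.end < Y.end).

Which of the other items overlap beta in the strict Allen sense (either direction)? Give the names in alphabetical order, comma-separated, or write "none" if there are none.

Target beta = [14:25, 21:15].
alpha [13:10, 20:35] → overlaps → yes.
epsilon [06:00, 11:10] → before → no.
eta [09:50, 10:20] → before → no.
gamma [09:50, 17:50] → overlaps → yes.
iota [13:05, 16:35] → overlaps → yes.
kappa [21:55, 22:05] → after → no.
lambda [12:00, 20:25] → overlaps → yes.
mu [14:45, 21:15] → finishes → no.
theta [06:50, 14:35] → overlaps → yes.
zeta [18:55, 22:20] → overlapped-by → yes.
Result: alpha, gamma, iota, lambda, theta, zeta.

alpha, gamma, iota, lambda, theta, zeta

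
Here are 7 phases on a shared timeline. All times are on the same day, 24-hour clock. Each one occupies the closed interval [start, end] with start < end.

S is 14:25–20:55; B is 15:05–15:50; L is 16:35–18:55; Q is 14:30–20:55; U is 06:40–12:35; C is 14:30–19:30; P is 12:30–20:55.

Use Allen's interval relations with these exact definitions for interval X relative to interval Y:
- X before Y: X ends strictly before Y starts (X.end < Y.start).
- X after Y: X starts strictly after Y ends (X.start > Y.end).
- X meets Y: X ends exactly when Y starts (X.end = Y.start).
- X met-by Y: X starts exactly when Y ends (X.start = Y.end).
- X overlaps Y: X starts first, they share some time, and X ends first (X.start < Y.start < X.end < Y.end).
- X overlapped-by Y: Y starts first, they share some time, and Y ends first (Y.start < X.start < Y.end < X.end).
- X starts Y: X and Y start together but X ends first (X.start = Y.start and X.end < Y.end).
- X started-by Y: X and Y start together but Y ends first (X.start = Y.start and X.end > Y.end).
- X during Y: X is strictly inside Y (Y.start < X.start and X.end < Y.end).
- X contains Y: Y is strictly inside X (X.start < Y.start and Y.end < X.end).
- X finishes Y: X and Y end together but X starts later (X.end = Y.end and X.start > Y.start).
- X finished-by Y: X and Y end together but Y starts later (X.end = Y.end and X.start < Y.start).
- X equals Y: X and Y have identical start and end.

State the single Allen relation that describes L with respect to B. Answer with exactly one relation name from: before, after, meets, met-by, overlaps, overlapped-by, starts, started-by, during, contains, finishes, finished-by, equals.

L = [16:35, 18:55]; B = [15:05, 15:50].
Compare endpoints: L.start > B.start, L.start > B.end, L.end > B.start, L.end > B.end.
That pattern is 'after'.

after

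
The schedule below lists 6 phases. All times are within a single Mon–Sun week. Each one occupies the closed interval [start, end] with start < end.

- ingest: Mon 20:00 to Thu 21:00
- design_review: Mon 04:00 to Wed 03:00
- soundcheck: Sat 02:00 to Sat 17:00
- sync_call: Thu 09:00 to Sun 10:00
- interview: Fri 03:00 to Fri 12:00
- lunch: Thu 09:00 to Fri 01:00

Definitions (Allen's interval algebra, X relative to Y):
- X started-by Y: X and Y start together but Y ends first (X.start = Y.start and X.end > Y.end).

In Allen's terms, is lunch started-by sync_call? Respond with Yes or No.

No

lunch = [Thu 09:00, Fri 01:00], sync_call = [Thu 09:00, Sun 10:00].
Actual relation of lunch to sync_call: starts.
Asked whether 'started-by' holds → No.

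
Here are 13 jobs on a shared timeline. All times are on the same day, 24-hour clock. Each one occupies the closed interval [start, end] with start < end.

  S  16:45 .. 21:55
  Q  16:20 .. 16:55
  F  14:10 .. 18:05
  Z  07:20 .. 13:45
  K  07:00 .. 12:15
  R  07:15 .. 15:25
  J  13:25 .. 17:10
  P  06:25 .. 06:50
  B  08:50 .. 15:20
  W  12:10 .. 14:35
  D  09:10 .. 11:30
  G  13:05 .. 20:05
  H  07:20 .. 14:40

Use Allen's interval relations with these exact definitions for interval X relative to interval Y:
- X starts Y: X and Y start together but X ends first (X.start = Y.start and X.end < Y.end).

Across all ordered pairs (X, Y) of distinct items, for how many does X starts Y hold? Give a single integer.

1

Checking all 156 ordered pairs for relation 'starts'; matching pairs in alphabetical order:
(Z, H): Z starts H ✓
Count: 1.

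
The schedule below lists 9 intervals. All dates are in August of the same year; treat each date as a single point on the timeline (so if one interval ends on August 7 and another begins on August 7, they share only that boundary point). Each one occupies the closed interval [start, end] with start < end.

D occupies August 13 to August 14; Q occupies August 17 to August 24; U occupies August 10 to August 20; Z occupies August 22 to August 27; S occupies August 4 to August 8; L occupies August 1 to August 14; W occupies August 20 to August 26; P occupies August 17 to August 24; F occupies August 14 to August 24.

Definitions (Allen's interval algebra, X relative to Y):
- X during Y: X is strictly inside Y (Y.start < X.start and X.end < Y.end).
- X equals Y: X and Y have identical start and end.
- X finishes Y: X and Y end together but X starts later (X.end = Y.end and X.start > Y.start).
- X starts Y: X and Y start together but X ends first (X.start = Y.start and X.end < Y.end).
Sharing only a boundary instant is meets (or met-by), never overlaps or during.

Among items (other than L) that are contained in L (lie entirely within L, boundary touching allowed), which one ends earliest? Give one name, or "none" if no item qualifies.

S

Target L = [August 1, August 14].
D [August 13, August 14] → finishes → candidate.
F [August 14, August 24] → met-by → excluded.
P [August 17, August 24] → after → excluded.
Q [August 17, August 24] → after → excluded.
S [August 4, August 8] → during → candidate.
U [August 10, August 20] → overlapped-by → excluded.
W [August 20, August 26] → after → excluded.
Z [August 22, August 27] → after → excluded.
Among candidates, earliest end is August 8 → S.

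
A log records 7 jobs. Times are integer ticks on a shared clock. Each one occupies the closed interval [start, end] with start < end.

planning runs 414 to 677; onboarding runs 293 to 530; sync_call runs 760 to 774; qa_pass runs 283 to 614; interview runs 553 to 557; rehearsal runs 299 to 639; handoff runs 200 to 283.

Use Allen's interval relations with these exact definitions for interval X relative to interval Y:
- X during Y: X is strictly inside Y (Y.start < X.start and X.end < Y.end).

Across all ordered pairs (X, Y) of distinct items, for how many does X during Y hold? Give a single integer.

Checking all 42 ordered pairs for relation 'during'; matching pairs in alphabetical order:
(interview, planning): interview during planning ✓
(interview, qa_pass): interview during qa_pass ✓
(interview, rehearsal): interview during rehearsal ✓
(onboarding, qa_pass): onboarding during qa_pass ✓
Count: 4.

4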